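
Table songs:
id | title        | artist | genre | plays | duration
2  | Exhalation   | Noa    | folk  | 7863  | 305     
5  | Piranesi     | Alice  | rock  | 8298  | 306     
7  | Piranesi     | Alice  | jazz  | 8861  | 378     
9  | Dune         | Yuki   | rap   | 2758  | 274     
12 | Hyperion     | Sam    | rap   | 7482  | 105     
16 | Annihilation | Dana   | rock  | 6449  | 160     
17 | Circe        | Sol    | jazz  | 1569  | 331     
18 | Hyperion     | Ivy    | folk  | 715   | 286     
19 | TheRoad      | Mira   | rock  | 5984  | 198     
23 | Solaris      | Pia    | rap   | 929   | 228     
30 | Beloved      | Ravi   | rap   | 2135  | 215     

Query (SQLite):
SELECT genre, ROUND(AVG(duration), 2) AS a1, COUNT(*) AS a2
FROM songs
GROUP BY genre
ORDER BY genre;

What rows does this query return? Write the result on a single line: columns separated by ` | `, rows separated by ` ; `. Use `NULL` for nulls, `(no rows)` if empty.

folk | 295.5 | 2 ; jazz | 354.5 | 2 ; rap | 205.5 | 4 ; rock | 221.33 | 3

Group songs by genre.
Per group compute: ROUND(AVG(duration), 2), COUNT(*).
  folk: ids {2, 18} → ROUND(AVG(duration), 2)=295.5, COUNT(*)=2
  jazz: ids {7, 17} → ROUND(AVG(duration), 2)=354.5, COUNT(*)=2
  rap: ids {9, 12, 23, 30} → ROUND(AVG(duration), 2)=205.5, COUNT(*)=4
  rock: ids {5, 16, 19} → ROUND(AVG(duration), 2)=221.33, COUNT(*)=3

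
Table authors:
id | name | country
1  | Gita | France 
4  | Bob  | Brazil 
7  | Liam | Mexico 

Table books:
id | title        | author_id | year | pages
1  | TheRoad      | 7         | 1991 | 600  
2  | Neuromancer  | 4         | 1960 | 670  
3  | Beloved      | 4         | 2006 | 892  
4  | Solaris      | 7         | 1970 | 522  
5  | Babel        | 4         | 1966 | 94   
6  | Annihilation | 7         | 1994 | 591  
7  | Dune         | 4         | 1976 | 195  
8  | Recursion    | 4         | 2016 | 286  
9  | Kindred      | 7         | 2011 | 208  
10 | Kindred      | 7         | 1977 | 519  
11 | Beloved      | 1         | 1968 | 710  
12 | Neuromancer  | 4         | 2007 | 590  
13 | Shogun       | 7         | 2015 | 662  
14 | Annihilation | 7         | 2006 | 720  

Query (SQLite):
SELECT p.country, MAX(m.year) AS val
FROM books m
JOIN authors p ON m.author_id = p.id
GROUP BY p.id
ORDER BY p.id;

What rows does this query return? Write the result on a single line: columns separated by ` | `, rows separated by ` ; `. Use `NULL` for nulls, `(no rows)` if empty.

France | 1968 ; Brazil | 2016 ; Mexico | 2015

Join each books row to its authors via author_id.
Group joined rows by authors.id; compute MAX(m.year) per group.
  1: ids {11} → MAX(m.year)=1968
  4: ids {2, 3, 5, 7, 8, 12} → MAX(m.year)=2016
  7: ids {1, 4, 6, 9, 10, 13, 14} → MAX(m.year)=2015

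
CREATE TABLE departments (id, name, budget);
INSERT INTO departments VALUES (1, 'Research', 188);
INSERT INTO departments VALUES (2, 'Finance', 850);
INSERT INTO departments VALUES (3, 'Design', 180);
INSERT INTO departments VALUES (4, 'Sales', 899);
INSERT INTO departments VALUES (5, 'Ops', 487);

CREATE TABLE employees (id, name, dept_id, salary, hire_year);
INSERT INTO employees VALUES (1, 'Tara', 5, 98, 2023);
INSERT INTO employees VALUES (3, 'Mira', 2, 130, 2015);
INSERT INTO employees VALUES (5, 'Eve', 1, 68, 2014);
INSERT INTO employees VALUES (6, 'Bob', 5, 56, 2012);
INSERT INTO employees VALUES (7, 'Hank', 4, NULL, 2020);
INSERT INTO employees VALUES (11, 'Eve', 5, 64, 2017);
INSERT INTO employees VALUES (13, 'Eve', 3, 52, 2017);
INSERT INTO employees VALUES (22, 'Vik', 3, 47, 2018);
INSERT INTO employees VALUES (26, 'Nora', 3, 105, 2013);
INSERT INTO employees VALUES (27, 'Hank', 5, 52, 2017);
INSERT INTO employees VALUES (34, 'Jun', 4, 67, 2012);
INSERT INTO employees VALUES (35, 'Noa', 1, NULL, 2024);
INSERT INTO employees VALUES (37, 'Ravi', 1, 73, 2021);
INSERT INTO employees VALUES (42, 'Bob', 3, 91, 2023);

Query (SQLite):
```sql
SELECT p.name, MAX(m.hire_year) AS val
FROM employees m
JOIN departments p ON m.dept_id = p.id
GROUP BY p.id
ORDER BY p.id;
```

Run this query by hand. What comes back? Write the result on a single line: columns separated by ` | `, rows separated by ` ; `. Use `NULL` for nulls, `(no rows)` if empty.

Research | 2024 ; Finance | 2015 ; Design | 2023 ; Sales | 2020 ; Ops | 2023

Join each employees row to its departments via dept_id.
Group joined rows by departments.id; compute MAX(m.hire_year) per group.
  1: ids {5, 35, 37} → MAX(m.hire_year)=2024
  2: ids {3} → MAX(m.hire_year)=2015
  3: ids {13, 22, 26, 42} → MAX(m.hire_year)=2023
  4: ids {7, 34} → MAX(m.hire_year)=2020
  5: ids {1, 6, 11, 27} → MAX(m.hire_year)=2023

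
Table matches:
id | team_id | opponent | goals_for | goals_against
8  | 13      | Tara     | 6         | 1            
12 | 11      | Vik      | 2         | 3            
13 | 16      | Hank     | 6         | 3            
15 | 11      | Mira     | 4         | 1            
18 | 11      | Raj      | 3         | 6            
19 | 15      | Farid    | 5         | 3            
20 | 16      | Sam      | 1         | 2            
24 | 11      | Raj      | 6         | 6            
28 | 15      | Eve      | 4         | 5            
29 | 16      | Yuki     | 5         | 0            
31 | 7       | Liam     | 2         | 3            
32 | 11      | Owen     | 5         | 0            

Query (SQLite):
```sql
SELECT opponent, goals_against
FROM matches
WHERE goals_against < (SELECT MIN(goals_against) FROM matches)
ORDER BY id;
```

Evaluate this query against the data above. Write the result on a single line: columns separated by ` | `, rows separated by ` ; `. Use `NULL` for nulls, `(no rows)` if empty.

(no rows)

Scalar subquery: MIN(goals_against) over all matches rows = 0.
Keep rows where goals_against < that value.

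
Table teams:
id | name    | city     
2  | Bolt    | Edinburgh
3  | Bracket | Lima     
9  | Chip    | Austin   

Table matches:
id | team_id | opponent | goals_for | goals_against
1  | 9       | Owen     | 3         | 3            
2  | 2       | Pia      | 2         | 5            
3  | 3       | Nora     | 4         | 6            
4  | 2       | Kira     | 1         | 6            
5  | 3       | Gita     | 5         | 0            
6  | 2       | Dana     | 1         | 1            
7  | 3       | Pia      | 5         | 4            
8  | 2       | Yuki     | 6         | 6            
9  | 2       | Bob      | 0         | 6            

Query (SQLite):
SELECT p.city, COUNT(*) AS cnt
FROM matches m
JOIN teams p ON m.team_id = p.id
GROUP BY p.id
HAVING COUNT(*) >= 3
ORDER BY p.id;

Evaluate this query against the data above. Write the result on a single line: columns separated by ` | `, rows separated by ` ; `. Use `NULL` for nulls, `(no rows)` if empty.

Edinburgh | 5 ; Lima | 3

Join each matches row to its teams via team_id.
Group joined rows by teams.id; compute COUNT(*) per group.
HAVING: keep groups with count ≥ 3.
  2: ids {2, 4, 6, 8, 9} → COUNT(*)=5
  3: ids {3, 5, 7} → COUNT(*)=3
  9: ids {1} → COUNT(*)=1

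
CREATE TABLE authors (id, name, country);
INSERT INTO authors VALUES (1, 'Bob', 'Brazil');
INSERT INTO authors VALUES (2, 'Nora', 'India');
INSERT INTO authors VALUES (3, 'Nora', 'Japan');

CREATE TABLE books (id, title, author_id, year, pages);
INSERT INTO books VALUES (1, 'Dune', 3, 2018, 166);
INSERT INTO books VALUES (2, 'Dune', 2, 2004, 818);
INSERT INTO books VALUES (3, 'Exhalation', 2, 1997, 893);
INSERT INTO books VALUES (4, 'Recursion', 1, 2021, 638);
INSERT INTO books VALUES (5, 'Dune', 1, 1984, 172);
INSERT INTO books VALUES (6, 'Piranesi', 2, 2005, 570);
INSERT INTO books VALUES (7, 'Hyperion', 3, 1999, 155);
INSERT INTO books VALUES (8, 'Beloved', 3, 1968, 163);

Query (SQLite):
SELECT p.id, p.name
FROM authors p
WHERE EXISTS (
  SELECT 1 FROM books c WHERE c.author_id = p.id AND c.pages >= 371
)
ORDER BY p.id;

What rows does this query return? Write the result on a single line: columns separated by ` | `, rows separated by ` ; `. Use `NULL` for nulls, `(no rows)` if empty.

1 | Bob ; 2 | Nora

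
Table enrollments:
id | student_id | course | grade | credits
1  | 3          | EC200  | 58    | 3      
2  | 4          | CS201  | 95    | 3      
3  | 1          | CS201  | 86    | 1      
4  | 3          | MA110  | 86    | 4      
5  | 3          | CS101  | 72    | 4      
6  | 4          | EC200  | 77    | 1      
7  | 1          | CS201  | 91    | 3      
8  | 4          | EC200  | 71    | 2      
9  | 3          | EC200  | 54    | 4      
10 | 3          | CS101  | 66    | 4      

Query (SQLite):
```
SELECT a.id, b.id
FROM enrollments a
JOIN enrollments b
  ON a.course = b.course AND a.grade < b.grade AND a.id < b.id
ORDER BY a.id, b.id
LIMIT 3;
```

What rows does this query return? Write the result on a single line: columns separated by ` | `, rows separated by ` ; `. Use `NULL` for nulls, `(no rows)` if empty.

1 | 6 ; 1 | 8 ; 3 | 7

Pairs (a,b) with same course, a.grade < b.grade, a.id < b.id.
course groups: CS101:{5,10} CS201:{2,3,7} EC200:{1,6,8,9} MA110:{4}
Ordered by (a.id, b.id); first 3.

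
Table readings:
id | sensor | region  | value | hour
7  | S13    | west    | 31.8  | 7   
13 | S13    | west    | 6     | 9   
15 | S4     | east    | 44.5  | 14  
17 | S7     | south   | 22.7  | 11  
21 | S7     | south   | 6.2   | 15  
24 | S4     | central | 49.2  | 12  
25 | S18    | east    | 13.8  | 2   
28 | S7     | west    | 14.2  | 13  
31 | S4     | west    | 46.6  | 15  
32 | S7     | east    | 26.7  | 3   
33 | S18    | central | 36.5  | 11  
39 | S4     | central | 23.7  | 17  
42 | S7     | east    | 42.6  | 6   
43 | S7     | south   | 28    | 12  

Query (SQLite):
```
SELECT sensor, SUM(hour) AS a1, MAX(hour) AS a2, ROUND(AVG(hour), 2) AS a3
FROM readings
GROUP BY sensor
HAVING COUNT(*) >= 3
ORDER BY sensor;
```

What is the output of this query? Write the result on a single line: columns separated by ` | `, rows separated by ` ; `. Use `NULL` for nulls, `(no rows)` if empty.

Group readings by sensor.
Per group compute: SUM(hour), MAX(hour), ROUND(AVG(hour), 2).
HAVING: drop groups with fewer than 3 rows.
  S13: ids {7, 13} → SUM(hour)=16, MAX(hour)=9, ROUND(AVG(hour), 2)=8
  S18: ids {25, 33} → SUM(hour)=13, MAX(hour)=11, ROUND(AVG(hour), 2)=6.5
  S4: ids {15, 24, 31, 39} → SUM(hour)=58, MAX(hour)=17, ROUND(AVG(hour), 2)=14.5
  S7: ids {17, 21, 28, 32, 42, 43} → SUM(hour)=60, MAX(hour)=15, ROUND(AVG(hour), 2)=10

S4 | 58 | 17 | 14.5 ; S7 | 60 | 15 | 10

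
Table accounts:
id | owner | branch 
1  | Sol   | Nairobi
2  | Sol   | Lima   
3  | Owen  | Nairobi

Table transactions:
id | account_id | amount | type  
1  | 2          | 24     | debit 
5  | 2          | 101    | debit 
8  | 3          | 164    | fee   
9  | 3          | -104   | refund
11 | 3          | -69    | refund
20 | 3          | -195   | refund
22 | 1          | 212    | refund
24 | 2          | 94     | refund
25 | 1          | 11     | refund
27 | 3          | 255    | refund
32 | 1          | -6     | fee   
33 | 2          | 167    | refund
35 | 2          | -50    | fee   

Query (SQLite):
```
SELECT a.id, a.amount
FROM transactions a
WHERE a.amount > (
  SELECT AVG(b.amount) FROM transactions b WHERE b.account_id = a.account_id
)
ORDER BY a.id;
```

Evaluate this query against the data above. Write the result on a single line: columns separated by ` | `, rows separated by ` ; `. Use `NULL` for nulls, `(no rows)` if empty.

5 | 101 ; 8 | 164 ; 22 | 212 ; 24 | 94 ; 27 | 255 ; 33 | 167

For each transactions row a, compute AVG(amount) over rows sharing a.account_id.
Keep row a if a.amount > that per-group AVG.
  account_id=1: AVG(amount) = 72.333333
  account_id=2: AVG(amount) = 67.2
  account_id=3: AVG(amount) = 10.2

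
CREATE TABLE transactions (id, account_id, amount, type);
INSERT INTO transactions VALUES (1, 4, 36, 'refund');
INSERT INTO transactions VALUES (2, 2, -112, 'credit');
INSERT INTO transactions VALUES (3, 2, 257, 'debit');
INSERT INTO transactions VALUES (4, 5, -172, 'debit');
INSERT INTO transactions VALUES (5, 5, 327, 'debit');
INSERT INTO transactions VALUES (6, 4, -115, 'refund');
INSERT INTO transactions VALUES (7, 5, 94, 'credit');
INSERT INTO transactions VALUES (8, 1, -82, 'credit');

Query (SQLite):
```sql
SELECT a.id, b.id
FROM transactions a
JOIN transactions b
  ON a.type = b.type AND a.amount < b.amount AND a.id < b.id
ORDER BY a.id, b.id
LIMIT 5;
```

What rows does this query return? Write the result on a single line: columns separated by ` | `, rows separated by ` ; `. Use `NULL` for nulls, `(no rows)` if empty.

2 | 7 ; 2 | 8 ; 3 | 5 ; 4 | 5

Pairs (a,b) with same type, a.amount < b.amount, a.id < b.id.
type groups: credit:{2,7,8} debit:{3,4,5} refund:{1,6}
Ordered by (a.id, b.id); first 5.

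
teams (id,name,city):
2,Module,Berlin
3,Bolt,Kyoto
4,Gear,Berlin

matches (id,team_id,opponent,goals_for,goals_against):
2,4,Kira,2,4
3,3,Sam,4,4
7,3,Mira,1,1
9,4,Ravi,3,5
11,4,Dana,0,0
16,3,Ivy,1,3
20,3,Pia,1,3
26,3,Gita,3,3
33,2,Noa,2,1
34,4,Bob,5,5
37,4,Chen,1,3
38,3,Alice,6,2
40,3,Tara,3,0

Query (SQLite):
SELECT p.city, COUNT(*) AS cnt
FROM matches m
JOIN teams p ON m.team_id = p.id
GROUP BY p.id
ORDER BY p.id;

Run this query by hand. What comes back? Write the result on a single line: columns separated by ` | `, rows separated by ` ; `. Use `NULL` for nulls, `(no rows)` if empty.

Join each matches row to its teams via team_id.
Group joined rows by teams.id; compute COUNT(*) per group.
  2: ids {33} → COUNT(*)=1
  3: ids {3, 7, 16, 20, 26, 38, 40} → COUNT(*)=7
  4: ids {2, 9, 11, 34, 37} → COUNT(*)=5

Berlin | 1 ; Kyoto | 7 ; Berlin | 5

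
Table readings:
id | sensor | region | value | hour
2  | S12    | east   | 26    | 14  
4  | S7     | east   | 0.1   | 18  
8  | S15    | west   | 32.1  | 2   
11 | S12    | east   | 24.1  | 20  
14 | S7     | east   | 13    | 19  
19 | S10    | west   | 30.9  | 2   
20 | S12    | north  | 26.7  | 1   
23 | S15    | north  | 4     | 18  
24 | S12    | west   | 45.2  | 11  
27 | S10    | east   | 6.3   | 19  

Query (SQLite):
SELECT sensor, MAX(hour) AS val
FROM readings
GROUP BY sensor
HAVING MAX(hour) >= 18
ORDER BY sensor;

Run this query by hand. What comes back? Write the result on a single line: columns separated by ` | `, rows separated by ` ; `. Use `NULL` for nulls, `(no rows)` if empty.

Partition readings by sensor; compute MAX(hour) within each group.
HAVING: keep groups where MAX(hour) >= 18.
  S10: ids {19, 27} → MAX(hour)=19
  S12: ids {2, 11, 20, 24} → MAX(hour)=20
  S15: ids {8, 23} → MAX(hour)=18
  S7: ids {4, 14} → MAX(hour)=19

S10 | 19 ; S12 | 20 ; S15 | 18 ; S7 | 19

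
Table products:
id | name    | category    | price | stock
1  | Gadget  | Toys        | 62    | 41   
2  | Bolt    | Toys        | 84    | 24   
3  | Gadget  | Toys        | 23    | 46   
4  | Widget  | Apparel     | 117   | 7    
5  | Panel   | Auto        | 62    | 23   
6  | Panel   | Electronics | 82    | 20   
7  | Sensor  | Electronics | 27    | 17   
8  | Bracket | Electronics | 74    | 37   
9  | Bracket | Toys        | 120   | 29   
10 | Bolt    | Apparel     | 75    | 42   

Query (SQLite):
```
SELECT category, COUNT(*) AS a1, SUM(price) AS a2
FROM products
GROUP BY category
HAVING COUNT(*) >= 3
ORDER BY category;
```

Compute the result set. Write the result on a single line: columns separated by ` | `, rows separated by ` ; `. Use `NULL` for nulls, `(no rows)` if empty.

Electronics | 3 | 183 ; Toys | 4 | 289

Group products by category.
Per group compute: COUNT(*), SUM(price).
HAVING: drop groups with fewer than 3 rows.
  Apparel: ids {4, 10} → COUNT(*)=2, SUM(price)=192
  Auto: ids {5} → COUNT(*)=1, SUM(price)=62
  Electronics: ids {6, 7, 8} → COUNT(*)=3, SUM(price)=183
  Toys: ids {1, 2, 3, 9} → COUNT(*)=4, SUM(price)=289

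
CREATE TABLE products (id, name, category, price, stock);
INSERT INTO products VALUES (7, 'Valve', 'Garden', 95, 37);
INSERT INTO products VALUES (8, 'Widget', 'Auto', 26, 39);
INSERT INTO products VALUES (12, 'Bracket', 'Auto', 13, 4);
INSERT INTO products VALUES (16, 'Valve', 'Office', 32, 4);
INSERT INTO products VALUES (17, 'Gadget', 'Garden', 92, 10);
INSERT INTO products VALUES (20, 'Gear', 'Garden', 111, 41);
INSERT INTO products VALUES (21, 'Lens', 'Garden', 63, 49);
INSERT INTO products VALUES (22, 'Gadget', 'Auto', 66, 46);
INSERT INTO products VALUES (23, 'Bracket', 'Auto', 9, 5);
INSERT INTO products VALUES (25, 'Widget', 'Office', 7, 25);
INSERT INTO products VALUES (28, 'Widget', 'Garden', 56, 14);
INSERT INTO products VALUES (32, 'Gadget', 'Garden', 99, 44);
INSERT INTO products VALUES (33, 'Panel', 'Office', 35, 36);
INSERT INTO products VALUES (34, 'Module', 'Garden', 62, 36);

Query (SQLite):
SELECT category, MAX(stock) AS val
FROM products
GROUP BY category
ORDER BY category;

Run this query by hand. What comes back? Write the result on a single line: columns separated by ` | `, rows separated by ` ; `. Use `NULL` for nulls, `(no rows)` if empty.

Partition products by category; compute MAX(stock) within each group.
  Auto: ids {8, 12, 22, 23} → MAX(stock)=46
  Garden: ids {7, 17, 20, 21, 28, 32, 34} → MAX(stock)=49
  Office: ids {16, 25, 33} → MAX(stock)=36

Auto | 46 ; Garden | 49 ; Office | 36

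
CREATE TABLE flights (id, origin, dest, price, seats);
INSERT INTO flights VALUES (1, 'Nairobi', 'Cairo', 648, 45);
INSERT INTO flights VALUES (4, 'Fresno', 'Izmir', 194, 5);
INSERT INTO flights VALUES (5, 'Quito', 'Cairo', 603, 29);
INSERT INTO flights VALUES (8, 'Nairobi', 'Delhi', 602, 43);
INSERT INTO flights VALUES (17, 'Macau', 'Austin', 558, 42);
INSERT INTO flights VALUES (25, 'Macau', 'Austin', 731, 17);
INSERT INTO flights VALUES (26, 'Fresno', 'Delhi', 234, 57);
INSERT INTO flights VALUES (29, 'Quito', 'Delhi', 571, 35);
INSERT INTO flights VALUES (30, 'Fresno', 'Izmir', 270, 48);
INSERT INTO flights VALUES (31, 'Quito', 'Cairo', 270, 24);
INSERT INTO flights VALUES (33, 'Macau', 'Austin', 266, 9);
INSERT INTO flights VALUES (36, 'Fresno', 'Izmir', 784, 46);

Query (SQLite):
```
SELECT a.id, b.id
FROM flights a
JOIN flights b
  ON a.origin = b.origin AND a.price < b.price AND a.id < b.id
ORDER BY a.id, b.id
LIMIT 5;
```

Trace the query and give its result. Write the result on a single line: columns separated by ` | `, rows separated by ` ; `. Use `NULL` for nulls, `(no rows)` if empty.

4 | 26 ; 4 | 30 ; 4 | 36 ; 17 | 25 ; 26 | 30

Pairs (a,b) with same origin, a.price < b.price, a.id < b.id.
origin groups: Fresno:{4,26,30,36} Macau:{17,25,33} Nairobi:{1,8} Quito:{5,29,31}
Ordered by (a.id, b.id); first 5.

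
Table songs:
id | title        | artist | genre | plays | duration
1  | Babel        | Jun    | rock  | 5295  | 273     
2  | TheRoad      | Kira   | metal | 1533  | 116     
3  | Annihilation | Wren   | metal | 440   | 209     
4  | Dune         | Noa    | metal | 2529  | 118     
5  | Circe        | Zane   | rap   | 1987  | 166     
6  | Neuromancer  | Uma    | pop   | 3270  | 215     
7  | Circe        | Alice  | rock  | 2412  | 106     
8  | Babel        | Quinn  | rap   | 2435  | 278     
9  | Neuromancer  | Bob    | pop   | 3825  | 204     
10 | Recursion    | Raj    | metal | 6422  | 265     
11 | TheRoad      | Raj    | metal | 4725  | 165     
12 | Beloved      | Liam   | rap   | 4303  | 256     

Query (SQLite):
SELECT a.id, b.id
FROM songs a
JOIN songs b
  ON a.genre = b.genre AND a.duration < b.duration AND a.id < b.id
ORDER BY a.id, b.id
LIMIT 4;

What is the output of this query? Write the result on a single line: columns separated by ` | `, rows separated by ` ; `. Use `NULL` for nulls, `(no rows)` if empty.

Pairs (a,b) with same genre, a.duration < b.duration, a.id < b.id.
genre groups: metal:{2,3,4,10,11} pop:{6,9} rap:{5,8,12} rock:{1,7}
Ordered by (a.id, b.id); first 4.

2 | 3 ; 2 | 4 ; 2 | 10 ; 2 | 11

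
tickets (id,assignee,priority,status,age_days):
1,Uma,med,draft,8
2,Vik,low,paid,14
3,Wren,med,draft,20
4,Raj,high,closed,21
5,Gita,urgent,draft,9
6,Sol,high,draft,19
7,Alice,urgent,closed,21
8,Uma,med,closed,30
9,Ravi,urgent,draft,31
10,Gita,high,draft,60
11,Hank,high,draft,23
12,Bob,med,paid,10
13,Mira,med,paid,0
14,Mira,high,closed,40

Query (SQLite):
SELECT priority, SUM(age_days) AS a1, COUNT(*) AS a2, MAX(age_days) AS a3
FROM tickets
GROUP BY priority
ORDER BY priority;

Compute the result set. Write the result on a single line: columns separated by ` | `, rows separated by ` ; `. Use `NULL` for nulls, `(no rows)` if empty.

Group tickets by priority.
Per group compute: SUM(age_days), COUNT(*), MAX(age_days).
  high: ids {4, 6, 10, 11, 14} → SUM(age_days)=163, COUNT(*)=5, MAX(age_days)=60
  low: ids {2} → SUM(age_days)=14, COUNT(*)=1, MAX(age_days)=14
  med: ids {1, 3, 8, 12, 13} → SUM(age_days)=68, COUNT(*)=5, MAX(age_days)=30
  urgent: ids {5, 7, 9} → SUM(age_days)=61, COUNT(*)=3, MAX(age_days)=31

high | 163 | 5 | 60 ; low | 14 | 1 | 14 ; med | 68 | 5 | 30 ; urgent | 61 | 3 | 31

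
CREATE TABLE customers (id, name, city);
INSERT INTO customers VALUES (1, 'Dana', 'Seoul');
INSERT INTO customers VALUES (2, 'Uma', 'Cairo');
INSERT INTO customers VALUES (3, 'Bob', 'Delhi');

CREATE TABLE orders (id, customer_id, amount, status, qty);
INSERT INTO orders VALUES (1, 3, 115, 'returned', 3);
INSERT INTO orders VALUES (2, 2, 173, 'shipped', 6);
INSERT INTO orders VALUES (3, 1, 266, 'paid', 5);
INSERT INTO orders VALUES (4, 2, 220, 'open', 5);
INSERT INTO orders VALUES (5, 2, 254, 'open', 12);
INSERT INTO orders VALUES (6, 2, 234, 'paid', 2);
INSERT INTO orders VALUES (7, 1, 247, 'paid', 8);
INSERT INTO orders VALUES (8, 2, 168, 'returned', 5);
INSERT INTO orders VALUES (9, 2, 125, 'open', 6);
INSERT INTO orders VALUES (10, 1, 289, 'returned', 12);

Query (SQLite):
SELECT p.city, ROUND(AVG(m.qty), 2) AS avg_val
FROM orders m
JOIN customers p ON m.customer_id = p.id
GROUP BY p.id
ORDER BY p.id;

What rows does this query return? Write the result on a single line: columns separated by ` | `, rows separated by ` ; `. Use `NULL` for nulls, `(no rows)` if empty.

Seoul | 8.33 ; Cairo | 6 ; Delhi | 3

Join each orders row to its customers via customer_id.
Group joined rows by customers.id; compute ROUND(AVG(m.qty), 2) per group.
  1: ids {3, 7, 10} → ROUND(AVG(m.qty), 2)=8.33
  2: ids {2, 4, 5, 6, 8, 9} → ROUND(AVG(m.qty), 2)=6
  3: ids {1} → ROUND(AVG(m.qty), 2)=3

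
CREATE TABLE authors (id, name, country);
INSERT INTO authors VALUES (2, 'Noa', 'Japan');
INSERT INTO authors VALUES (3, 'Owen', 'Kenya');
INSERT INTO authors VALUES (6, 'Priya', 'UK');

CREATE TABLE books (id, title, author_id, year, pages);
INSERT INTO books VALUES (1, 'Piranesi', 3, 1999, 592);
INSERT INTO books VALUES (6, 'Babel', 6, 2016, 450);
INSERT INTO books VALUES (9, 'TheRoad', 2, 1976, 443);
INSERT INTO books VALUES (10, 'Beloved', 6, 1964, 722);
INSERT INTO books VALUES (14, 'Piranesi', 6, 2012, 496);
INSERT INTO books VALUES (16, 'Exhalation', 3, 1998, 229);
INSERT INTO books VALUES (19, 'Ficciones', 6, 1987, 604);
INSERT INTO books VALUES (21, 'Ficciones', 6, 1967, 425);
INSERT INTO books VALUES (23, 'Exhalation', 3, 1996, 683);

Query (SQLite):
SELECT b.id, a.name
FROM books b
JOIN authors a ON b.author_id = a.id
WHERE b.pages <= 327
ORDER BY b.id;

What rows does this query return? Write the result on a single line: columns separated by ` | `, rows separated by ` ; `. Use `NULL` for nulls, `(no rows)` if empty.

Each books row matches the authors row where author_id = authors.id.
Then keep rows with b.pages <= 327.

16 | Owen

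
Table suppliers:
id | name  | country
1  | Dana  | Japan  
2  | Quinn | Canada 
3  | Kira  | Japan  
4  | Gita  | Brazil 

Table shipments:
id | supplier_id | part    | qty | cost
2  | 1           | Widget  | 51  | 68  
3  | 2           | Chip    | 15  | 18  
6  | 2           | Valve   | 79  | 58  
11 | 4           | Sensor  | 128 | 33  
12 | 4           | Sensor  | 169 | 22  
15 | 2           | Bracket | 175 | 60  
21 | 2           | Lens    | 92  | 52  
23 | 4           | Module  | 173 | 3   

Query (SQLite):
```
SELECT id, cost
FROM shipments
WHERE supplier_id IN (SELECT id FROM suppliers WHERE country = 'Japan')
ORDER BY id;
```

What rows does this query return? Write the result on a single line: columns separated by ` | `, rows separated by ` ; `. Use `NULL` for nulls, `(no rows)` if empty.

Inner query: suppliers.id where country = 'Japan'.
Outer: keep shipments rows whose supplier_id is in that set.
Inner query → {1, 3}

2 | 68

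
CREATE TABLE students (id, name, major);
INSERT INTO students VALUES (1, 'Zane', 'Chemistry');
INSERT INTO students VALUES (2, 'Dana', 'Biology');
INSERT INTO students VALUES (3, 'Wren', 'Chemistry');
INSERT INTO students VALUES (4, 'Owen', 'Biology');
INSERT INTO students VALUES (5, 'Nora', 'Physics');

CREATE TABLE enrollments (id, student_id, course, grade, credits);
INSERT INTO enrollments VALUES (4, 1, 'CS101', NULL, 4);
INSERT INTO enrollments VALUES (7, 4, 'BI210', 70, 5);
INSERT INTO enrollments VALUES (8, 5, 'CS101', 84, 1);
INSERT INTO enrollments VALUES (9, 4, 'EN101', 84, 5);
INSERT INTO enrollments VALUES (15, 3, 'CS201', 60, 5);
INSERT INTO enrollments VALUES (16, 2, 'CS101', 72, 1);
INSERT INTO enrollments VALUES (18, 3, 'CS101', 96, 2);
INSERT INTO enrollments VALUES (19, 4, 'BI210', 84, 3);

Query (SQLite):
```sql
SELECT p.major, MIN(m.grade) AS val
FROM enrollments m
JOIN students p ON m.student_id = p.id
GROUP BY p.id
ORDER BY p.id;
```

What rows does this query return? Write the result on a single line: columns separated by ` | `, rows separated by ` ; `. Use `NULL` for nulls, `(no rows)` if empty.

Chemistry | NULL ; Biology | 72 ; Chemistry | 60 ; Biology | 70 ; Physics | 84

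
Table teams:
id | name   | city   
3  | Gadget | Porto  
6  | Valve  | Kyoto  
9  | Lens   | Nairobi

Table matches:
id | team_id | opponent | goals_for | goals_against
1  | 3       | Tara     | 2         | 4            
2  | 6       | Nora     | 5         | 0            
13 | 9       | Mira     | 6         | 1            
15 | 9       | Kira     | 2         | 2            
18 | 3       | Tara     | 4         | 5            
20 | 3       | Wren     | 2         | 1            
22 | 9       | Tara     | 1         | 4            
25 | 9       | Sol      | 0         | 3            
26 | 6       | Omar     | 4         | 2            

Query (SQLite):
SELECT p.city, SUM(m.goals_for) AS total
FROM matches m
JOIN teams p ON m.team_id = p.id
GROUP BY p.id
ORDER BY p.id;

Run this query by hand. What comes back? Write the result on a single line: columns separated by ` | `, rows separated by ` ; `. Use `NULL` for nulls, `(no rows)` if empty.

Porto | 8 ; Kyoto | 9 ; Nairobi | 9

Join each matches row to its teams via team_id.
Group joined rows by teams.id; compute SUM(m.goals_for) per group.
  3: ids {1, 18, 20} → SUM(m.goals_for)=8
  6: ids {2, 26} → SUM(m.goals_for)=9
  9: ids {13, 15, 22, 25} → SUM(m.goals_for)=9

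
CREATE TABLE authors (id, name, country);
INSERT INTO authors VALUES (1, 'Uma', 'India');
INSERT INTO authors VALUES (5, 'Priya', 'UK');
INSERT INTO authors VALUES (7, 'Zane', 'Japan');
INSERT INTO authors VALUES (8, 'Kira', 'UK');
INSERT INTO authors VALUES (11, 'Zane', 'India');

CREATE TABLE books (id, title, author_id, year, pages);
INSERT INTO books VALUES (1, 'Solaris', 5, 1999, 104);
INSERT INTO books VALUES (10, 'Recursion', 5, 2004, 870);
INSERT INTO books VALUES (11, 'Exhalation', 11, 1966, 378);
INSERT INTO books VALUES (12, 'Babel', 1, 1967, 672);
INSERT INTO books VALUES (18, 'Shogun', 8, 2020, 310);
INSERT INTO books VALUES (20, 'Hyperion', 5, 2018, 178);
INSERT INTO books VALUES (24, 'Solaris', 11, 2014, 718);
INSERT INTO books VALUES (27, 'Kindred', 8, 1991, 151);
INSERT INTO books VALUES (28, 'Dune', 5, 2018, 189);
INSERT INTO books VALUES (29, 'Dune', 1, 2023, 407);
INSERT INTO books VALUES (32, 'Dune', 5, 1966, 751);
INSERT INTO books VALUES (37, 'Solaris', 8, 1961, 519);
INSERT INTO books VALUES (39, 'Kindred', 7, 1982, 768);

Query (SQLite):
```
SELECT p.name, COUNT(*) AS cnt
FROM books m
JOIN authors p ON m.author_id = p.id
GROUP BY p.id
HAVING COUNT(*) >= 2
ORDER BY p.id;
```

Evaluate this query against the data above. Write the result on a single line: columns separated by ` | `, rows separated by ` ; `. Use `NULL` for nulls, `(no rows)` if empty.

Join each books row to its authors via author_id.
Group joined rows by authors.id; compute COUNT(*) per group.
HAVING: keep groups with count ≥ 2.
  1: ids {12, 29} → COUNT(*)=2
  5: ids {1, 10, 20, 28, 32} → COUNT(*)=5
  7: ids {39} → COUNT(*)=1
  8: ids {18, 27, 37} → COUNT(*)=3
  11: ids {11, 24} → COUNT(*)=2

Uma | 2 ; Priya | 5 ; Kira | 3 ; Zane | 2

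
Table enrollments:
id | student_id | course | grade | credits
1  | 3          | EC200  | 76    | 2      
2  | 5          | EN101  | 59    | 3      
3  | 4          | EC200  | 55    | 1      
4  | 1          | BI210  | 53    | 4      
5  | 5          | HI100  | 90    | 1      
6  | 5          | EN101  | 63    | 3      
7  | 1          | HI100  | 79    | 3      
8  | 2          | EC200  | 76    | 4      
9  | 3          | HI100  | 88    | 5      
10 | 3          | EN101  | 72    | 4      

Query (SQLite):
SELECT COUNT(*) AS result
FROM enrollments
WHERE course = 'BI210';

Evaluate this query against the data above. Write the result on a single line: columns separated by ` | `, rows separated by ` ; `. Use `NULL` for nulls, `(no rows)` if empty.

Rows where course='BI210' → credits values: [4].
COUNT(*) counts rows → 1.

1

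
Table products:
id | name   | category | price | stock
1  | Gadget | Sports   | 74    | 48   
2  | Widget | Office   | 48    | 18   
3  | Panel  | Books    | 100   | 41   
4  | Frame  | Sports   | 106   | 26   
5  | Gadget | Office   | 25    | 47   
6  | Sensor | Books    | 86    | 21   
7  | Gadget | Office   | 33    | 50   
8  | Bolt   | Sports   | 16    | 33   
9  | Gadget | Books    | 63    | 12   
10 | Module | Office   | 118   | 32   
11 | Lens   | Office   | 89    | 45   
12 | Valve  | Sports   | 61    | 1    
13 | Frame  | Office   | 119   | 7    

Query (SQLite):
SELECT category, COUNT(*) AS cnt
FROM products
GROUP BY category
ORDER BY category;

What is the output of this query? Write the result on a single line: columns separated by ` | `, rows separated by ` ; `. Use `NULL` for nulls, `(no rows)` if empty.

Partition products by category; compute COUNT(*) within each group.
  Books: ids {3, 6, 9} → COUNT(*)=3
  Office: ids {2, 5, 7, 10, 11, 13} → COUNT(*)=6
  Sports: ids {1, 4, 8, 12} → COUNT(*)=4

Books | 3 ; Office | 6 ; Sports | 4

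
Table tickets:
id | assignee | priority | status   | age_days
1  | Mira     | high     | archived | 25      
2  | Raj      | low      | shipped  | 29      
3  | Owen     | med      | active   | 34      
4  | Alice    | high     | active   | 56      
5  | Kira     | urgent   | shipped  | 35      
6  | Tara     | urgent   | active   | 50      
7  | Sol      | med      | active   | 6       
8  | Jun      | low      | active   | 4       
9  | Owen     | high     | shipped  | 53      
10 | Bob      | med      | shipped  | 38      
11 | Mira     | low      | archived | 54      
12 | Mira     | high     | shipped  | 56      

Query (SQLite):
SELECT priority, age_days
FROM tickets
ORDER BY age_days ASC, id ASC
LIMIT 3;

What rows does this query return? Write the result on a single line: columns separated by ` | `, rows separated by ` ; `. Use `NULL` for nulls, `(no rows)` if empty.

low | 4 ; med | 6 ; high | 25

Sort by age_days asc, tiebreak id asc: (4, id=8), (6, id=7), (25, id=1), (29, id=2), (34, id=3), (35, id=5) …. Take first 3.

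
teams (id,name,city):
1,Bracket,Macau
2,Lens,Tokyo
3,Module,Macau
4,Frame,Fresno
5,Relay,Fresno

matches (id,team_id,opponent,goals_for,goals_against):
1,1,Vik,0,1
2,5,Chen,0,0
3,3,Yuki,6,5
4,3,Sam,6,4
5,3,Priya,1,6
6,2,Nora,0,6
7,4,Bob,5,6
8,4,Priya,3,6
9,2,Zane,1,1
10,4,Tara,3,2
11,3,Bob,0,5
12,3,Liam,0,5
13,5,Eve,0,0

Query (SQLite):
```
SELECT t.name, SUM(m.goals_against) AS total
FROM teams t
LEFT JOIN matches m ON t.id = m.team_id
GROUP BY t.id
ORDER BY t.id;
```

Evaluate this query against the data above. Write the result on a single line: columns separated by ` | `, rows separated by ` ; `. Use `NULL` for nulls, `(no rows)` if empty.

Bracket | 1 ; Lens | 7 ; Module | 25 ; Frame | 14 ; Relay | 0

LEFT JOIN keeps every teams row; unmatched ones get NULL for matches columns.
Group by teams.id and compute SUM(m.goals_against). SUM over an all-NULL group is NULL.
  1: ids {1} → SUM(m.goals_against)=1
  2: ids {6, 9} → SUM(m.goals_against)=7
  3: ids {3, 4, 5, 11, 12} → SUM(m.goals_against)=25
  4: ids {7, 8, 10} → SUM(m.goals_against)=14
  5: ids {2, 13} → SUM(m.goals_against)=0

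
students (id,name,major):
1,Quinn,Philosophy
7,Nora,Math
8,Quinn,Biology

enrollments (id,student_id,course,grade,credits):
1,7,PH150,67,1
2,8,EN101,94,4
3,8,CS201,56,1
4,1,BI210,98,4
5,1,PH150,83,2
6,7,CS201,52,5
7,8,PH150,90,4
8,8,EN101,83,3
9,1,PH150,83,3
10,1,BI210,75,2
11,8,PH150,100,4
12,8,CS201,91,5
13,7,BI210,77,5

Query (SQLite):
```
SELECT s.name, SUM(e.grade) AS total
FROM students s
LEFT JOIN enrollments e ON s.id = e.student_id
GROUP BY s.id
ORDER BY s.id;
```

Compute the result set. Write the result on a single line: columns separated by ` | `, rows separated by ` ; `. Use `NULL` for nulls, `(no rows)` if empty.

LEFT JOIN keeps every students row; unmatched ones get NULL for enrollments columns.
Group by students.id and compute SUM(e.grade). SUM over an all-NULL group is NULL.
  1: ids {4, 5, 9, 10} → SUM(e.grade)=339
  7: ids {1, 6, 13} → SUM(e.grade)=196
  8: ids {2, 3, 7, 8, 11, 12} → SUM(e.grade)=514

Quinn | 339 ; Nora | 196 ; Quinn | 514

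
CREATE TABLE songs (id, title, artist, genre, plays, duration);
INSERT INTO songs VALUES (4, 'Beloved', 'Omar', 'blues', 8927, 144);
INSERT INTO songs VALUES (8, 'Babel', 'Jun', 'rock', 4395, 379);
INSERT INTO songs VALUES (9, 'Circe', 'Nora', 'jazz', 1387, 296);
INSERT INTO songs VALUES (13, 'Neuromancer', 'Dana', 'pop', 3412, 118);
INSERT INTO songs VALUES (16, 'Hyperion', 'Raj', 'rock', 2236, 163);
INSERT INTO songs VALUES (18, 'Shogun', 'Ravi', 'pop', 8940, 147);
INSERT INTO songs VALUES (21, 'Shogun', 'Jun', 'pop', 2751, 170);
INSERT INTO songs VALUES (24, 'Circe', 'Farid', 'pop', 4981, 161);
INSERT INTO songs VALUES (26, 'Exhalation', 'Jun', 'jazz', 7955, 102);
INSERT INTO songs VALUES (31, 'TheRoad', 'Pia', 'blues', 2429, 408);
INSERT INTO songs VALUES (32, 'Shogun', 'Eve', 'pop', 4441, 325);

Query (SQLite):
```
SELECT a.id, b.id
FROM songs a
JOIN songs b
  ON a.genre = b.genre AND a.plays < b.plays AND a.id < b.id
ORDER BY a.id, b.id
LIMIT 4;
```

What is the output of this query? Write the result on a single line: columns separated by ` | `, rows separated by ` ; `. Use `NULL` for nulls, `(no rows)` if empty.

9 | 26 ; 13 | 18 ; 13 | 24 ; 13 | 32

Pairs (a,b) with same genre, a.plays < b.plays, a.id < b.id.
genre groups: blues:{4,31} jazz:{9,26} pop:{13,18,21,24,32} rock:{8,16}
Ordered by (a.id, b.id); first 4.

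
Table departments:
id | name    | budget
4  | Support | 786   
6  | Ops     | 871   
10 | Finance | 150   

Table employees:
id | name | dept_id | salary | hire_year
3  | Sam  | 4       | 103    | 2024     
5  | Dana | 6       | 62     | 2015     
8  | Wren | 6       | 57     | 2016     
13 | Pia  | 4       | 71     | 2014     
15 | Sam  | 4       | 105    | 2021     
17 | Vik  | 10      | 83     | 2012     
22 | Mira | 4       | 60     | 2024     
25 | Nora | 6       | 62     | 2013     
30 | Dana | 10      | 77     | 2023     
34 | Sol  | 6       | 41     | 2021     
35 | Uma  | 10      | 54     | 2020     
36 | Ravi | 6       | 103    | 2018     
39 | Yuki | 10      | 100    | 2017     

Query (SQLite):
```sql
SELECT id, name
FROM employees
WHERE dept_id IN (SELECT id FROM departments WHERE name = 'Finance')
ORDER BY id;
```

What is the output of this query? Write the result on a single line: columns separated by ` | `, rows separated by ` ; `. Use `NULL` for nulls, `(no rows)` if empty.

17 | Vik ; 30 | Dana ; 35 | Uma ; 39 | Yuki

Inner query: departments.id where name = 'Finance'.
Outer: keep employees rows whose dept_id is in that set.
Inner query → {10}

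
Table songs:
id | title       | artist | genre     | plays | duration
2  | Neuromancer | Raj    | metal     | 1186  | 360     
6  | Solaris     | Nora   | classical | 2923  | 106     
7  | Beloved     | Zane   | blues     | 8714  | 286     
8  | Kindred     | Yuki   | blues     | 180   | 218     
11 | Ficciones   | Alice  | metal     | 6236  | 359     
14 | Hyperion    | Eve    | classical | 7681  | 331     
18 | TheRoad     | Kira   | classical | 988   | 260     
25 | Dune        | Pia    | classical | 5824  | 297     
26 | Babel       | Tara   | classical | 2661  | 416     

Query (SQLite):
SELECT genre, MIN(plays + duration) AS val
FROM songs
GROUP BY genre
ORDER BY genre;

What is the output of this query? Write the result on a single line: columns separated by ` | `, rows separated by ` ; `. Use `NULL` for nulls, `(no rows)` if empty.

blues | 398 ; classical | 1248 ; metal | 1546

For each row compute plays + duration.
Group by genre; take MIN of the expression per group.
  blues: ids {7, 8} → MIN(plays + duration)=398
  classical: ids {6, 14, 18, 25, 26} → MIN(plays + duration)=1248
  metal: ids {2, 11} → MIN(plays + duration)=1546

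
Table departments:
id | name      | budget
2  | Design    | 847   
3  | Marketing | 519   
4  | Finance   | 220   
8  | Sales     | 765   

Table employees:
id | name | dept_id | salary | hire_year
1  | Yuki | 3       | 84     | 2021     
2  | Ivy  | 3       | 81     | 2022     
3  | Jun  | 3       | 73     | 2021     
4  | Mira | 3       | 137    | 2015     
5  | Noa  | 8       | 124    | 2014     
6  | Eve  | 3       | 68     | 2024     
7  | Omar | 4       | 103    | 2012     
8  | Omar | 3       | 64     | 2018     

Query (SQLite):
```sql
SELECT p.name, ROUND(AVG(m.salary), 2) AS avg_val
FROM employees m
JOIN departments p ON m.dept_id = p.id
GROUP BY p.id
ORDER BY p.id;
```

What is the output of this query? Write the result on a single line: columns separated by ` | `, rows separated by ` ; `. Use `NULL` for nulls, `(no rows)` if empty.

Marketing | 84.5 ; Finance | 103 ; Sales | 124

Join each employees row to its departments via dept_id.
Group joined rows by departments.id; compute ROUND(AVG(m.salary), 2) per group.
  3: ids {1, 2, 3, 4, 6, 8} → ROUND(AVG(m.salary), 2)=84.5
  4: ids {7} → ROUND(AVG(m.salary), 2)=103
  8: ids {5} → ROUND(AVG(m.salary), 2)=124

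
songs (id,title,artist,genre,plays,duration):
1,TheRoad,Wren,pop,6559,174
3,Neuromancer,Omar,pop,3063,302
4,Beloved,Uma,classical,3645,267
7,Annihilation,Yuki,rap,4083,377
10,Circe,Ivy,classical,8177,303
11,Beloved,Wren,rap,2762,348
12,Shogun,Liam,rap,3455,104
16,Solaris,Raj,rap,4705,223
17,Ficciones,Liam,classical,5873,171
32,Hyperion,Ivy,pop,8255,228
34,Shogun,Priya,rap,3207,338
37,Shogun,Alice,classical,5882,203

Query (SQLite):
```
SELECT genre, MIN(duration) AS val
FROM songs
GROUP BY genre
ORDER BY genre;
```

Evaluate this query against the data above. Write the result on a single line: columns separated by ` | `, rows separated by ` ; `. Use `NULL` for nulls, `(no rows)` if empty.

classical | 171 ; pop | 174 ; rap | 104

Partition songs by genre; compute MIN(duration) within each group.
  classical: ids {4, 10, 17, 37} → MIN(duration)=171
  pop: ids {1, 3, 32} → MIN(duration)=174
  rap: ids {7, 11, 12, 16, 34} → MIN(duration)=104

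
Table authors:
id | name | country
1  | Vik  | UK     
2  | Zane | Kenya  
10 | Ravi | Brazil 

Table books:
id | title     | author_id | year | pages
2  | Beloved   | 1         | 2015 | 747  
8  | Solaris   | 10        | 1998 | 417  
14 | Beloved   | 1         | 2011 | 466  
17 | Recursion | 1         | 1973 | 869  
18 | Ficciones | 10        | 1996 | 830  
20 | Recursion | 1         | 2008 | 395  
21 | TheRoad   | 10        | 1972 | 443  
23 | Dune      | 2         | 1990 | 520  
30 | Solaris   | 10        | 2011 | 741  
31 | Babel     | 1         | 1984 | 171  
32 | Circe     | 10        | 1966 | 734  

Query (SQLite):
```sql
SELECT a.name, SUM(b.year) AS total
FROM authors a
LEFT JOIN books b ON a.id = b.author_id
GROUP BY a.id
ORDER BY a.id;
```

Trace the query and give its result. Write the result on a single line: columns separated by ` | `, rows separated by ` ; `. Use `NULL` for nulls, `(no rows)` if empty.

LEFT JOIN keeps every authors row; unmatched ones get NULL for books columns.
Group by authors.id and compute SUM(b.year). SUM over an all-NULL group is NULL.
  1: ids {2, 14, 17, 20, 31} → SUM(b.year)=9991
  2: ids {23} → SUM(b.year)=1990
  10: ids {8, 18, 21, 30, 32} → SUM(b.year)=9943

Vik | 9991 ; Zane | 1990 ; Ravi | 9943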